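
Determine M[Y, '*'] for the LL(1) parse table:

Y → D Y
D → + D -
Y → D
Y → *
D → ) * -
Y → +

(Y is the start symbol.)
Y → *

To find M[Y, '*'], we find productions for Y where '*' is in the predict set (PREDICT(N → α) = (FIRST(α) \ {ε}) ∪ (FOLLOW(N) if α ⇒* ε)).

Relevant sets:
  FIRST(D) = { ')', '+' }

Y → D Y: PREDICT = { ')', '+' }
Y → D: PREDICT = { ')', '+' }
Y → *: PREDICT = { '*' }
  '*' is in predict set, so this production goes in M[Y, '*']
Y → +: PREDICT = { '+' }

M[Y, '*'] = Y → *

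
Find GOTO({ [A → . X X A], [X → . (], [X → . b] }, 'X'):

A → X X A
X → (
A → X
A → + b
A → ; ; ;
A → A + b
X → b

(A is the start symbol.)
{ [A → X . X A], [X → . (], [X → . b] }

GOTO(I, 'X') = CLOSURE({ [A → αX.β] : [A → α.Xβ] ∈ I, X = 'X' })

Items with dot before 'X', with the dot advanced:
  [A → . X X A] → [A → X . X A]
Closure of the advanced items:
  [A → X . X A] has the dot before X: add [X → . (], [X → . b]

GOTO = { [A → X . X A], [X → . (], [X → . b] }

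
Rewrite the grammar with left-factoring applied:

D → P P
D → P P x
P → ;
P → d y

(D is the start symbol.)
D → P P D'
D' → ε
D' → x
P → ;
P → d y

Left-factoring transforms A → αβ₁ | αβ₂ into A → αA' and A' → β₁ | β₂
(α is the longest common prefix among the alternatives). Repeat until
no nonterminal has two alternatives with a common prefix.

Round 1: D has alternatives sharing prefix 'P P'. Introduce D': D → P P D'
  Add: D' → ε
  Add: D' → x

No remaining common prefixes — done.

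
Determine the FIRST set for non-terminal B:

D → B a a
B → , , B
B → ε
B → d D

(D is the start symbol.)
{ ',', 'd', ε }

From B → , , B:
  - ',' is a terminal: add ',' and stop
From B → ε:
  - ε-production, so ε ∈ FIRST(B)
From B → d D:
  - d is a terminal: add 'd' and stop

Collecting: FIRST(B) = { ',', 'd', ε }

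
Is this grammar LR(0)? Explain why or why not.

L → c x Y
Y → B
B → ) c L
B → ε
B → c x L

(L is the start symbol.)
A grammar is LR(0) if no state in the canonical LR(0) collection has:
  - both a shift item (dot before a terminal) and a complete item (shift-reduce conflict), or
  - two or more complete items (reduce-reduce conflict; the accept item [L' → L .] counts as a complete item here).

Augment with L' → L and build the canonical LR(0) collection (I0 = CLOSURE({[L' → . L]}), then GOTO on every symbol after a dot until no new states appear). It has 12 states:
  I0: { [L → . c x Y], [L' → . L] }  — shift
  I1: { [L' → L .] }  — accept
  I2: { [L → c . x Y] }  — shift
  I3: { [B → . ) c L], [B → . c x L], [B → .], [L → c x . Y], [Y → . B] }  — shift, reduce
  I4: { [B → ) . c L] }  — shift
  I5: { [Y → B .] }  — reduce
  I6: { [L → c x Y .] }  — reduce
  I7: { [B → c . x L] }  — shift
  I8: { [B → c x . L], [L → . c x Y] }  — shift
  I9: { [B → c x L .] }  — reduce
  I10: { [B → ) c . L], [L → . c x Y] }  — shift
  I11: { [B → ) c L .] }  — reduce

Conflict in state I3:
  Shift-reduce conflict between [B → .] and [B → . ) c L]
So the grammar is NOT LR(0).

Answer: No. Shift-reduce conflict between [B → .] and [B → . ) c L]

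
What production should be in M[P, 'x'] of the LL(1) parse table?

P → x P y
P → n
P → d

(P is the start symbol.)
P → x P y

To find M[P, 'x'], we find productions for P where 'x' is in the predict set (PREDICT(N → α) = (FIRST(α) \ {ε}) ∪ (FOLLOW(N) if α ⇒* ε)).

P → x P y: PREDICT = { 'x' }
  'x' is in predict set, so this production goes in M[P, 'x']
P → n: PREDICT = { 'n' }
P → d: PREDICT = { 'd' }

M[P, 'x'] = P → x P y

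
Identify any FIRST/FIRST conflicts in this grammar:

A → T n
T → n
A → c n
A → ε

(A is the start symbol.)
FIRST sets of the non-terminals at (or reachable through a nullable prefix from) the front of some alternative:
  FIRST(T) = { 'n' }

Productions for A:
  A → T n: FIRST = { 'n' }
  A → c n: FIRST = { 'c' }
  A → ε: FIRST = { ε }
T has only one production, so no FIRST/FIRST conflict is possible there.

All alternatives of each non-terminal have pairwise disjoint FIRST sets.

Answer: No FIRST/FIRST conflicts.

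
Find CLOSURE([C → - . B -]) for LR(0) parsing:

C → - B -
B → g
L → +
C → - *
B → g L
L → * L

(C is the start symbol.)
To compute CLOSURE, for each item [A → α.Bβ] where B is a non-terminal, add [B → .γ] for all productions B → γ; repeat for the newly added items until nothing changes.

Start with: [C → - . B -]
  [C → - . B -] has the dot before B: add [B → . g], [B → . g L]
No further items can be added.

CLOSURE = { [B → . g L], [B → . g], [C → - . B -] }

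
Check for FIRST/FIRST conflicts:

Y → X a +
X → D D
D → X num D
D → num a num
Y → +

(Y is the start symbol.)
Yes. D → X num D / D → num a num on { 'num' }

A FIRST/FIRST conflict occurs when two productions N → α and N → β for the same non-terminal have FIRST(α) ∩ FIRST(β) ≠ ∅ (with ε ∈ FIRST of a nullable right-hand side, so two nullable alternatives also conflict).

FIRST sets of the non-terminals at (or reachable through a nullable prefix from) the front of some alternative:
  FIRST(X) = { 'num' }

Productions for Y:
  Y → X a +: FIRST = { 'num' }
  Y → +: FIRST = { '+' }
Productions for D:
  D → X num D: FIRST = { 'num' }
  D → num a num: FIRST = { 'num' }
X has only one production, so no FIRST/FIRST conflict is possible there.

Conflict for D: D → X num D and D → num a num
  Overlap: { 'num' }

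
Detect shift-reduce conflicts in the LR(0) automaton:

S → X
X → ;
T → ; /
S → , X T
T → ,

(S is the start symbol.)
A shift-reduce conflict occurs when an LR(0) state has both:
  - a complete (reduce) item [A → α .] (dot at the end), and
  - a shift item [B → β . c γ] (dot before a terminal).

Augment with S' → S and build the canonical LR(0) collection (I0 = CLOSURE({[S' → . S]}), then GOTO on every symbol after a dot until no new states appear). It has 10 states:
  I0: { [S → . , X T], [S → . X], [S' → . S], [X → . ;] }  — shift
  I1: { [S → , . X T], [X → . ;] }  — shift
  I2: { [X → ; .] }  — reduce
  I3: { [S' → S .] }  — accept
  I4: { [S → X .] }  — reduce
  I5: { [S → , X . T], [T → . ,], [T → . ; /] }  — shift
  I6: { [T → , .] }  — reduce
  I7: { [T → ; . /] }  — shift
  I8: { [S → , X T .] }  — reduce
  I9: { [T → ; / .] }  — reduce

No state contains both a complete item and a shift item.

Answer: No shift-reduce conflicts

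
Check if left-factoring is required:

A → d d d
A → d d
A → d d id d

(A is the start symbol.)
Yes, A has productions with common prefix 'd d'

Left-factoring is needed when two productions for the same non-terminal
share a common prefix on the right-hand side.

Productions for A:
  A → d d d
  A → d d
  A → d d id d

Found common prefix 'd d' in productions for A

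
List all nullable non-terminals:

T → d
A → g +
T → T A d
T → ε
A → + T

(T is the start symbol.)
A non-terminal is nullable if it can derive ε (the empty string): either it has an ε-production, or it has a production whose right-hand side consists entirely of nullable non-terminals.

ε-productions: T → ε
So T is immediately nullable.
No further non-terminal can be added: every production for the remaining non-terminals contains a terminal or a non-nullable non-terminal.
Nullable = { 'T' }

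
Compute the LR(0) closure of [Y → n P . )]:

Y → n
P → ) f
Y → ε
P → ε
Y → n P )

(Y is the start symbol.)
Start with: [Y → n P . )]
The dot precedes the terminal ')', so nothing is added.

CLOSURE = { [Y → n P . )] }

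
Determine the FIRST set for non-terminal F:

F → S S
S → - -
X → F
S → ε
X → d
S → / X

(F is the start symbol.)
To compute FIRST(F), examine every production with F on the left-hand side, reading each right-hand side left to right until a non-nullable symbol is reached.

FIRST sets of the other non-terminals involved (by the same procedure, iterated to a fixed point):
  FIRST(S) = { '-', '/', ε }

From F → S S:
  - S is a non-terminal: add FIRST(S) \ {ε} = { '-', '/' }
    S is nullable, so continue to the next symbol
  - S is a non-terminal: add FIRST(S) \ {ε} = { '-', '/' }
    S is nullable and nothing follows, so the whole right-hand side can vanish: ε ∈ FIRST(F)

Collecting: FIRST(F) = { '-', '/', ε }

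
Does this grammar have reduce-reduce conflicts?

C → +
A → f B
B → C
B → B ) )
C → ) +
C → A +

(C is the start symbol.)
A reduce-reduce conflict occurs when an LR(0) state has two complete items [A → α .] and [B → β .] — both call for a reduction, and with no lookahead the parser cannot choose between them.

Augment with C' → C and build the canonical LR(0) collection (I0 = CLOSURE({[C' → . C]}), then GOTO on every symbol after a dot until no new states appear). It has 12 states:
  I0: { [A → . f B], [C → . ) +], [C → . +], [C → . A +], [C' → . C] }  — shift
  I1: { [C → ) . +] }  — shift
  I2: { [C → + .] }  — reduce
  I3: { [C → A . +] }  — shift
  I4: { [C' → C .] }  — accept
  I5: { [A → . f B], [A → f . B], [B → . B ) )], [B → . C], [C → . ) +], [C → . +], [C → . A +] }  — shift
  I6: { [A → f B .], [B → B . ) )] }  — shift, reduce
  I7: { [B → C .] }  — reduce
  I8: { [B → B ) . )] }  — shift
  I9: { [B → B ) ) .] }  — reduce
  I10: { [C → A + .] }  — reduce
  I11: { [C → ) + .] }  — reduce

No state contains more than one complete item.

Answer: No reduce-reduce conflicts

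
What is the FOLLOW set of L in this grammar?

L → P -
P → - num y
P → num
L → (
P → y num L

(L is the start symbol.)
To compute FOLLOW(L), find every occurrence of L on a right-hand side N → α L β: add FIRST(β) \ {ε}, and if β is empty or nullable also add FOLLOW(N). Iterate to a fixed point.

L is the start symbol, so $ ∈ FOLLOW(L).
In P → y num L: L is at the end, add FOLLOW(P)

The FOLLOW sets referred to above (computed the same way, to a fixed point):
  FOLLOW(P) = { '-' }

Taking the union: FOLLOW(L) = { $, '-' }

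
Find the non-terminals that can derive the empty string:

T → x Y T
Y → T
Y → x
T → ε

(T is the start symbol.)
A non-terminal is nullable if it can derive ε (the empty string): either it has an ε-production, or it has a production whose right-hand side consists entirely of nullable non-terminals.

ε-productions: T → ε
So T is immediately nullable.
Y → T: every symbol on the right is nullable, so Y is nullable too.
Every non-terminal is now nullable.
Nullable = { 'T', 'Y' }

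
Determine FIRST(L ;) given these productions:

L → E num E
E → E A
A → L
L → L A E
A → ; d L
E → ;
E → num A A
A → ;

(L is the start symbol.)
FIRST sets of the non-terminals involved (from the grammar, by fixed-point iteration):
  FIRST(L) = { ';', 'num' }

To compute FIRST(L ;), process the symbols left to right:
Symbol L is a non-terminal. Add FIRST(L) \ {ε} = { ';', 'num' }
L is not nullable (ε ∉ FIRST(L)), so stop here.
FIRST(L ;) = { ';', 'num' }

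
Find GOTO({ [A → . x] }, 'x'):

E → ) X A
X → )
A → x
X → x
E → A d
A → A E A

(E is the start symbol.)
{ [A → x .] }

GOTO(I, 'x') = CLOSURE({ [A → αX.β] : [A → α.Xβ] ∈ I, X = 'x' })

Items with dot before 'x', with the dot advanced:
  [A → . x] → [A → x .]
Closure adds nothing (no advanced item has the dot before a non-terminal).

GOTO = { [A → x .] }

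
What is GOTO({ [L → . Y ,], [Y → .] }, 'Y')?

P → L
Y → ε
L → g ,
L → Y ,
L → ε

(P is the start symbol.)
{ [L → Y . ,] }

GOTO(I, 'Y') = CLOSURE({ [A → αX.β] : [A → α.Xβ] ∈ I, X = 'Y' })

Items with dot before 'Y', with the dot advanced:
  [L → . Y ,] → [L → Y . ,]
Closure adds nothing (no advanced item has the dot before a non-terminal).

GOTO = { [L → Y . ,] }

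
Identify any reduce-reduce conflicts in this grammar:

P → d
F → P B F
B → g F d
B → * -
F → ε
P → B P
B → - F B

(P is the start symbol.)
Augment with P' → P and build the canonical LR(0) collection (I0 = CLOSURE({[P' → . P]}), then GOTO on every symbol after a dot until no new states appear). It has 16 states:
  I0: { [B → . * -], [B → . - F B], [B → . g F d], [P → . B P], [P → . d], [P' → . P] }  — shift
  I1: { [B → * . -] }  — shift
  I2: { [B → - . F B], [B → . * -], [B → . - F B], [B → . g F d], [F → . P B F], [F → .], [P → . B P], [P → . d] }  — shift, reduce
  I3: { [B → . * -], [B → . - F B], [B → . g F d], [P → . B P], [P → . d], [P → B . P] }  — shift
  I4: { [P' → P .] }  — accept
  I5: { [P → d .] }  — reduce
  I6: { [B → . * -], [B → . - F B], [B → . g F d], [B → g . F d], [F → . P B F], [F → .], [P → . B P], [P → . d] }  — shift, reduce
  I7: { [B → g F . d] }  — shift
  I8: { [B → . * -], [B → . - F B], [B → . g F d], [F → P . B F] }  — shift
  I9: { [B → . * -], [B → . - F B], [B → . g F d], [F → . P B F], [F → .], [F → P B . F], [P → . B P], [P → . d] }  — shift, reduce
  I10: { [F → P B F .] }  — reduce
  I11: { [B → g F d .] }  — reduce
  I12: { [P → B P .] }  — reduce
  I13: { [B → - F . B], [B → . * -], [B → . - F B], [B → . g F d] }  — shift
  I14: { [B → - F B .] }  — reduce
  I15: { [B → * - .] }  — reduce

No state contains more than one complete item.

Answer: No reduce-reduce conflicts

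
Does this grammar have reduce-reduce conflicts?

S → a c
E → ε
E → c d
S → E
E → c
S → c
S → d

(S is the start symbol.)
Yes — I4: [E → c .] vs [S → c .]

Augment with S' → S and build the canonical LR(0) collection (I0 = CLOSURE({[S' → . S]}), then GOTO on every symbol after a dot until no new states appear). It has 8 states:
  I0: { [E → . c d], [E → . c], [E → .], [S → . E], [S → . a c], [S → . c], [S → . d], [S' → . S] }  — shift, reduce
  I1: { [S → E .] }  — reduce
  I2: { [S' → S .] }  — accept
  I3: { [S → a . c] }  — shift
  I4: { [E → c . d], [E → c .], [S → c .] }  — shift, 2 reduces
  I5: { [S → d .] }  — reduce
  I6: { [E → c d .] }  — reduce
  I7: { [S → a c .] }  — reduce

I4 contains complete items [E → c .], [S → c .] — reduce-reduce conflict.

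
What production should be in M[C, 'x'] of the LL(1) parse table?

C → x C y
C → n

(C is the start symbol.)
C → x C y

To find M[C, 'x'], we find productions for C where 'x' is in the predict set (PREDICT(N → α) = (FIRST(α) \ {ε}) ∪ (FOLLOW(N) if α ⇒* ε)).

C → x C y: PREDICT = { 'x' }
  'x' is in predict set, so this production goes in M[C, 'x']
C → n: PREDICT = { 'n' }

M[C, 'x'] = C → x C y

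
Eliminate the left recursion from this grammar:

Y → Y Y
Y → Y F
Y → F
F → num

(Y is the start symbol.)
Y → F Y'
Y' → Y Y'
Y' → F Y'
Y' → ε
F → num

Y is directly left-recursive. The standard transformation for
  A → A α₁ | ... | A α_m | β₁ | ... | β_n
is
  A  → β₁ A' | ... | β_n A'
  A' → α₁ A' | ... | α_m A' | ε

Y → F becomes Y → F Y'
Y → Y Y becomes Y' → Y Y'
Y → Y F becomes Y' → F Y'
Add Y' → ε

Productions for other non-terminals are unchanged:
  F → num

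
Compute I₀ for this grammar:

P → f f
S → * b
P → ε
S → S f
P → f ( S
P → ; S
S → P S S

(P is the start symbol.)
{ [P → . ; S], [P → . f ( S], [P → . f f], [P → .], [P' → . P] }

First, augment the grammar with P' → P
I₀ = CLOSURE({ [P' → . P] }):
  [P' → . P] has the dot before P: add [P → . f f], [P → .], [P → . f ( S], [P → . ; S]
No further items can be added.

I₀ = { [P → . ; S], [P → . f ( S], [P → . f f], [P → .], [P' → . P] }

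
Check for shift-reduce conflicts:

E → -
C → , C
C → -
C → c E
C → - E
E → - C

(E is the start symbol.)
A shift-reduce conflict occurs when an LR(0) state has both:
  - a complete (reduce) item [A → α .] (dot at the end), and
  - a shift item [B → β . c γ] (dot before a terminal).

Augment with E' → E and build the canonical LR(0) collection (I0 = CLOSURE({[E' → . E]}), then GOTO on every symbol after a dot until no new states appear). It has 10 states:
  I0: { [E → . - C], [E → . -], [E' → . E] }  — shift
  I1: { [C → . , C], [C → . - E], [C → . -], [C → . c E], [E → - . C], [E → - .] }  — shift, reduce
  I2: { [E' → E .] }  — accept
  I3: { [C → , . C], [C → . , C], [C → . - E], [C → . -], [C → . c E] }  — shift
  I4: { [C → - . E], [C → - .], [E → . - C], [E → . -] }  — shift, reduce
  I5: { [E → - C .] }  — reduce
  I6: { [C → c . E], [E → . - C], [E → . -] }  — shift
  I7: { [C → c E .] }  — reduce
  I8: { [C → - E .] }  — reduce
  I9: { [C → , C .] }  — reduce

I1 contains reduce item [E → - .] and shift items [C → . , C], [C → . -], [C → . - E], [C → . c E] — shift-reduce conflict.
I4 contains reduce item [C → - .] and shift items [E → . -], [E → . - C] — shift-reduce conflict.

Answer: Yes — I1: [E → - .] vs [C → . , C]; I4: [C → - .] vs [E → . -]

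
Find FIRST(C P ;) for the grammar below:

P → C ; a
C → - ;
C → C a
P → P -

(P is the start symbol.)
{ '-' }

FIRST sets of the non-terminals involved (from the grammar, by fixed-point iteration):
  FIRST(C) = { '-' }

To compute FIRST(C P ;), process the symbols left to right:
Symbol C is a non-terminal. Add FIRST(C) \ {ε} = { '-' }
C is not nullable (ε ∉ FIRST(C)), so stop here.
FIRST(C P ;) = { '-' }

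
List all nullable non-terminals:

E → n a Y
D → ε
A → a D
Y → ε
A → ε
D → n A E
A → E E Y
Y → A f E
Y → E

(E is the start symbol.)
ε-productions: D → ε, Y → ε, A → ε
So D, Y, A are immediately nullable.
No further non-terminal can be added: every production for the remaining non-terminals contains a terminal or a non-nullable non-terminal.
Nullable = { 'A', 'D', 'Y' }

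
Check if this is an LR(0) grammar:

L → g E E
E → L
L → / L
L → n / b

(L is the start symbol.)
Yes, the grammar is LR(0)

Augment with L' → L and build the canonical LR(0) collection (I0 = CLOSURE({[L' → . L]}), then GOTO on every symbol after a dot until no new states appear). It has 11 states:
  I0: { [L → . / L], [L → . g E E], [L → . n / b], [L' → . L] }  — shift
  I1: { [L → . / L], [L → . g E E], [L → . n / b], [L → / . L] }  — shift
  I2: { [L' → L .] }  — accept
  I3: { [E → . L], [L → . / L], [L → . g E E], [L → . n / b], [L → g . E E] }  — shift
  I4: { [L → n . / b] }  — shift
  I5: { [L → n / . b] }  — shift
  I6: { [L → n / b .] }  — reduce
  I7: { [E → . L], [L → . / L], [L → . g E E], [L → . n / b], [L → g E . E] }  — shift
  I8: { [E → L .] }  — reduce
  I9: { [L → g E E .] }  — reduce
  I10: { [L → / L .] }  — reduce

Every state is either a pure shift/goto state or contains exactly one complete item and nothing to shift — no conflicts. The grammar is LR(0).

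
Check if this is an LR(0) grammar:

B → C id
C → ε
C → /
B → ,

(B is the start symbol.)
A grammar is LR(0) if no state in the canonical LR(0) collection has:
  - both a shift item (dot before a terminal) and a complete item (shift-reduce conflict), or
  - two or more complete items (reduce-reduce conflict; the accept item [B' → B .] counts as a complete item here).

Augment with B' → B and build the canonical LR(0) collection (I0 = CLOSURE({[B' → . B]}), then GOTO on every symbol after a dot until no new states appear). It has 6 states:
  I0: { [B → . ,], [B → . C id], [B' → . B], [C → . /], [C → .] }  — shift, reduce
  I1: { [B → , .] }  — reduce
  I2: { [C → / .] }  — reduce
  I3: { [B' → B .] }  — accept
  I4: { [B → C . id] }  — shift
  I5: { [B → C id .] }  — reduce

Conflict in state I0:
  Shift-reduce conflict between [C → .] and [B → . ,]
So the grammar is NOT LR(0).

Answer: No. Shift-reduce conflict between [C → .] and [B → . ,]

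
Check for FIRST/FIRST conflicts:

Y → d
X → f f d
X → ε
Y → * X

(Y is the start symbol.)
No FIRST/FIRST conflicts.

A FIRST/FIRST conflict occurs when two productions N → α and N → β for the same non-terminal have FIRST(α) ∩ FIRST(β) ≠ ∅ (with ε ∈ FIRST of a nullable right-hand side, so two nullable alternatives also conflict).

Productions for Y:
  Y → d: FIRST = { 'd' }
  Y → * X: FIRST = { '*' }
Productions for X:
  X → f f d: FIRST = { 'f' }
  X → ε: FIRST = { ε }

All alternatives of each non-terminal have pairwise disjoint FIRST sets.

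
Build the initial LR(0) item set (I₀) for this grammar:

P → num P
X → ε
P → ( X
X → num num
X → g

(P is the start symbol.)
{ [P → . ( X], [P → . num P], [P' → . P] }

First, augment the grammar with P' → P
I₀ = CLOSURE({ [P' → . P] }):
  [P' → . P] has the dot before P: add [P → . num P], [P → . ( X]
No further items can be added.

I₀ = { [P → . ( X], [P → . num P], [P' → . P] }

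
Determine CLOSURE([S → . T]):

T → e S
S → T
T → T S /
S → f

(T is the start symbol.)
{ [S → . T], [T → . T S /], [T → . e S] }

To compute CLOSURE, for each item [A → α.Bβ] where B is a non-terminal, add [B → .γ] for all productions B → γ; repeat for the newly added items until nothing changes.

Start with: [S → . T]
  [S → . T] has the dot before T: add [T → . e S], [T → . T S /]
No further items can be added.

CLOSURE = { [S → . T], [T → . T S /], [T → . e S] }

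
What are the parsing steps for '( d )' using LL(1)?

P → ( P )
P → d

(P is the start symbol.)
LL(1) parsing maintains a stack (initially the start symbol over $) and the input. At each step: if the stack top is a terminal, match it against the current input token; if it is a non-terminal N, replace it with the RHS of M[N, lookahead] (the unique production whose predict set contains the lookahead).

Stack is shown with the top on the left.

Stack    Input    Action
------------------------
P $      ( d ) $  output P → ( P )
( P ) $  ( d ) $  match '('
P ) $    d ) $    output P → d
d ) $    d ) $    match 'd'
) $      ) $      match ')'
$        $        accept

The string is accepted.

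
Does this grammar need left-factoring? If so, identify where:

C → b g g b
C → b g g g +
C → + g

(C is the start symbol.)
Yes, C has productions with common prefix 'b g g'

Left-factoring is needed when two productions for the same non-terminal
share a common prefix on the right-hand side.

Productions for C:
  C → b g g b
  C → b g g g +
  C → + g

Found common prefix 'b g g' in productions for C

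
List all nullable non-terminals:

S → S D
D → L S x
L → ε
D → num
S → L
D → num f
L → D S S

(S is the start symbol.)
{ 'L', 'S' }

ε-productions: L → ε
So L is immediately nullable.
S → L: every symbol on the right is nullable, so S is nullable too.
No further non-terminal can be added: every production for the remaining non-terminals contains a terminal or a non-nullable non-terminal.
Nullable = { 'L', 'S' }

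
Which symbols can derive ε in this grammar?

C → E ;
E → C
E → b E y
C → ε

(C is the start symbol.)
{ 'C', 'E' }

A non-terminal is nullable if it can derive ε (the empty string): either it has an ε-production, or it has a production whose right-hand side consists entirely of nullable non-terminals.

ε-productions: C → ε
So C is immediately nullable.
E → C: every symbol on the right is nullable, so E is nullable too.
Every non-terminal is now nullable.
Nullable = { 'C', 'E' }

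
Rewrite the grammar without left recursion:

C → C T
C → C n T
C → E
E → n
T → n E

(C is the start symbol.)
C → E C'
C' → T C'
C' → n T C'
C' → ε
E → n
T → n E

C is directly left-recursive. The standard transformation for
  A → A α₁ | ... | A α_m | β₁ | ... | β_n
is
  A  → β₁ A' | ... | β_n A'
  A' → α₁ A' | ... | α_m A' | ε

C → E becomes C → E C'
C → C T becomes C' → T C'
C → C n T becomes C' → n T C'
Add C' → ε

Productions for other non-terminals are unchanged:
  E → n
  T → n E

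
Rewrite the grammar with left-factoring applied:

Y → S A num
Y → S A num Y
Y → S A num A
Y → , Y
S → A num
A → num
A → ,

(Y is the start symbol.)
Left-factoring transforms A → αβ₁ | αβ₂ into A → αA' and A' → β₁ | β₂
(α is the longest common prefix among the alternatives). Repeat until
no nonterminal has two alternatives with a common prefix.

Round 1: Y has alternatives sharing prefix 'S A num'. Introduce Y': Y → S A num Y'
  Add: Y' → ε
  Add: Y' → Y
  Add: Y' → A

No remaining common prefixes — done.

Resulting grammar:
Y → S A num Y'
Y' → ε
Y' → Y
Y' → A
Y → , Y
S → A num
A → num
A → ,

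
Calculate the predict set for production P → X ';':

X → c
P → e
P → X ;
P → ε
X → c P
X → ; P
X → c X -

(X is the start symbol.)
{ ';', 'c' }

PREDICT(P → X ';') = (FIRST(RHS) \ {ε}) ∪ (FOLLOW(P) if ε ∈ FIRST(RHS), i.e. RHS ⇒* ε)
FIRST(X) = { ';', 'c' }
FIRST(X ';') = { ';', 'c' }
ε ∉ FIRST(X ';'), so FOLLOW(P) is not added.
PREDICT(P → X ';') = { ';', 'c' }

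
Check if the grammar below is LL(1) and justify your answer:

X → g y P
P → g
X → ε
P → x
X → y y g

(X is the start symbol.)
Relevant sets:
  FOLLOW(X) = { $ }

For X:
  PREDICT(X → g y P) = { 'g' }
  PREDICT(X → ε) = { $ }
  PREDICT(X → y y g) = { 'y' }
For P:
  PREDICT(P → g) = { 'g' }
  PREDICT(P → x) = { 'x' }

All predict sets are disjoint. The grammar IS LL(1).

Answer: Yes, the grammar is LL(1).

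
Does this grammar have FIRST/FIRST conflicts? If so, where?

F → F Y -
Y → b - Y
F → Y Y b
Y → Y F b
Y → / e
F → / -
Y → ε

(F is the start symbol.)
A FIRST/FIRST conflict occurs when two productions N → α and N → β for the same non-terminal have FIRST(α) ∩ FIRST(β) ≠ ∅ (with ε ∈ FIRST of a nullable right-hand side, so two nullable alternatives also conflict).

FIRST sets of the non-terminals at (or reachable through a nullable prefix from) the front of some alternative:
  FIRST(F) = { '/', 'b' }
  FIRST(Y) = { '/', 'b', ε }

Productions for F:
  F → F Y -: FIRST = { '/', 'b' }
  F → Y Y b: FIRST = { '/', 'b' }
  F → / -: FIRST = { '/' }
Productions for Y:
  Y → b - Y: FIRST = { 'b' }
  Y → Y F b: FIRST = { '/', 'b' }
  Y → / e: FIRST = { '/' }
  Y → ε: FIRST = { ε }

Conflict for F: F → F Y - and F → Y Y b
  Overlap: { '/', 'b' }
Conflict for F: F → F Y - and F → / -
  Overlap: { '/' }
Conflict for F: F → Y Y b and F → / -
  Overlap: { '/' }
Conflict for Y: Y → b - Y and Y → Y F b
  Overlap: { 'b' }
Conflict for Y: Y → Y F b and Y → / e
  Overlap: { '/' }

Answer: Yes. F → F Y '-' / F → Y Y b on { '/', 'b' }; F → F Y '-' / F → '/' '-' on { '/' }; F → Y Y b / F → '/' '-' on { '/' }; Y → b '-' Y / Y → Y F b on { 'b' }; Y → Y F b / Y → '/' e on { '/' }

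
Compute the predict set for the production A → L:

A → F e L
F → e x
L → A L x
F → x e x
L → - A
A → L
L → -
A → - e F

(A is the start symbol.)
{ '-', 'e', 'x' }

PREDICT(A → L) = (FIRST(RHS) \ {ε}) ∪ (FOLLOW(A) if ε ∈ FIRST(RHS), i.e. RHS ⇒* ε)
FIRST(L) = { '-', 'e', 'x' }
FIRST(L) = { '-', 'e', 'x' }
ε ∉ FIRST(L), so FOLLOW(A) is not added.
PREDICT(A → L) = { '-', 'e', 'x' }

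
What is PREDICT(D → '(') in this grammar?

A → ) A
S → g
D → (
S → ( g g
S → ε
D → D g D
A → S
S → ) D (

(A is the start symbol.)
PREDICT(D → '(') = (FIRST(RHS) \ {ε}) ∪ (FOLLOW(D) if ε ∈ FIRST(RHS), i.e. RHS ⇒* ε)
FIRST('(') = { '(' }
ε ∉ FIRST('('), so FOLLOW(D) is not added.
PREDICT(D → '(') = { '(' }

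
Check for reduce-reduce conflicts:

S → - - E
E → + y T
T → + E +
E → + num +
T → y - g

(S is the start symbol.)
No reduce-reduce conflicts

A reduce-reduce conflict occurs when an LR(0) state has two complete items [A → α .] and [B → β .] — both call for a reduction, and with no lookahead the parser cannot choose between them.

Augment with S' → S and build the canonical LR(0) collection (I0 = CLOSURE({[S' → . S]}), then GOTO on every symbol after a dot until no new states appear). It has 16 states:
  I0: { [S → . - - E], [S' → . S] }  — shift
  I1: { [S → - . - E] }  — shift
  I2: { [S' → S .] }  — accept
  I3: { [E → . + num +], [E → . + y T], [S → - - . E] }  — shift
  I4: { [E → + . num +], [E → + . y T] }  — shift
  I5: { [S → - - E .] }  — reduce
  I6: { [E → + num . +] }  — shift
  I7: { [E → + y . T], [T → . + E +], [T → . y - g] }  — shift
  I8: { [E → . + num +], [E → . + y T], [T → + . E +] }  — shift
  I9: { [E → + y T .] }  — reduce
  I10: { [T → y . - g] }  — shift
  I11: { [T → y - . g] }  — shift
  I12: { [T → y - g .] }  — reduce
  I13: { [T → + E . +] }  — shift
  I14: { [T → + E + .] }  — reduce
  I15: { [E → + num + .] }  — reduce

No state contains more than one complete item.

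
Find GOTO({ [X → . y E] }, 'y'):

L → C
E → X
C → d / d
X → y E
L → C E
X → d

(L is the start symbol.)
{ [E → . X], [X → . d], [X → . y E], [X → y . E] }

GOTO(I, 'y') = CLOSURE({ [A → αX.β] : [A → α.Xβ] ∈ I, X = 'y' })

Items with dot before 'y', with the dot advanced:
  [X → . y E] → [X → y . E]
Closure of the advanced items:
  [X → y . E] has the dot before E: add [E → . X]
  [E → . X] has the dot before X: add [X → . y E], [X → . d]

GOTO = { [E → . X], [X → . d], [X → . y E], [X → y . E] }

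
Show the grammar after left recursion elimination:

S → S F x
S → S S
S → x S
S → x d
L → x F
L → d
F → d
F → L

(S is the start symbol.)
S is directly left-recursive. The standard transformation for
  A → A α₁ | ... | A α_m | β₁ | ... | β_n
is
  A  → β₁ A' | ... | β_n A'
  A' → α₁ A' | ... | α_m A' | ε

S → x S becomes S → x S S'
S → x d becomes S → x d S'
S → S F x becomes S' → F x S'
S → S S becomes S' → S S'
Add S' → ε

Productions for other non-terminals are unchanged:
  L → x F
  L → d
  F → d
  F → L

Resulting grammar:
S → x S S'
S → x d S'
S' → F x S'
S' → S S'
S' → ε
L → x F
L → d
F → d
F → L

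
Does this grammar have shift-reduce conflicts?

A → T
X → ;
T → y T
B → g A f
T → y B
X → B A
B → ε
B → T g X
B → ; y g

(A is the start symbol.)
A shift-reduce conflict occurs when an LR(0) state has both:
  - a complete (reduce) item [A → α .] (dot at the end), and
  - a shift item [B → β . c γ] (dot before a terminal).

Augment with A' → A and build the canonical LR(0) collection (I0 = CLOSURE({[A' → . A]}), then GOTO on every symbol after a dot until no new states appear). It has 18 states:
  I0: { [A → . T], [A' → . A], [T → . y B], [T → . y T] }  — shift
  I1: { [A' → A .] }  — accept
  I2: { [A → T .] }  — reduce
  I3: { [B → . ; y g], [B → . T g X], [B → . g A f], [B → .], [T → . y B], [T → . y T], [T → y . B], [T → y . T] }  — shift, reduce
  I4: { [B → ; . y g] }  — shift
  I5: { [T → y B .] }  — reduce
  I6: { [B → T . g X], [T → y T .] }  — shift, reduce
  I7: { [A → . T], [B → g . A f], [T → . y B], [T → . y T] }  — shift
  I8: { [B → g A . f] }  — shift
  I9: { [B → g A f .] }  — reduce
  I10: { [B → . ; y g], [B → . T g X], [B → . g A f], [B → .], [B → T g . X], [T → . y B], [T → . y T], [X → . ;], [X → . B A] }  — shift, reduce
  I11: { [B → ; . y g], [X → ; .] }  — shift, reduce
  I12: { [A → . T], [T → . y B], [T → . y T], [X → B . A] }  — shift
  I13: { [B → T . g X] }  — shift
  I14: { [B → T g X .] }  — reduce
  I15: { [X → B A .] }  — reduce
  I16: { [B → ; y . g] }  — shift
  I17: { [B → ; y g .] }  — reduce

I3 contains reduce item [B → .] and shift items [B → . ; y g], [B → . g A f], [T → . y B], [T → . y T] — shift-reduce conflict.
I6 contains reduce item [T → y T .] and shift item [B → T . g X] — shift-reduce conflict.
I10 contains reduce item [B → .] and shift items [B → . ; y g], [B → . g A f], [T → . y B], [T → . y T], [X → . ;] — shift-reduce conflict.
I11 contains reduce item [X → ; .] and shift item [B → ; . y g] — shift-reduce conflict.

Answer: Yes — I3: [B → .] vs [B → . ; y g]; I6: [T → y T .] vs [B → T . g X]; I10: [B → .] vs [B → . ; y g]; I11: [X → ; .] vs [B → ; . y g]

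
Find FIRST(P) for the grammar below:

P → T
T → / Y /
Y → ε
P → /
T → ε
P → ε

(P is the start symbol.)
{ '/', ε }

To compute FIRST(P), examine every production with P on the left-hand side, reading each right-hand side left to right until a non-nullable symbol is reached.

FIRST sets of the other non-terminals involved (by the same procedure, iterated to a fixed point):
  FIRST(T) = { '/', ε }

From P → T:
  - T is a non-terminal: add FIRST(T) \ {ε} = { '/' }
    T is nullable and nothing follows, so the whole right-hand side can vanish: ε ∈ FIRST(P)
From P → /:
  - '/' is a terminal: add '/' and stop
From P → ε:
  - ε-production, so ε ∈ FIRST(P)

Collecting: FIRST(P) = { '/', ε }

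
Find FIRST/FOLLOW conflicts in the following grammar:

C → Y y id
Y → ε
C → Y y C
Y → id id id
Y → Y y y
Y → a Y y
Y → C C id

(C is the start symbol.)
Yes. Y → Y y y with FOLLOW(Y) on { 'y' }; Y → C C id with FOLLOW(Y) on { 'y' }

Nullable non-terminals: Y.
FIRST sets used below: FIRST(Y) = { 'a', 'id', 'y', ε }, FIRST(C) = { 'a', 'id', 'y' }

Y: nullable alternative(s) Y → ε; FOLLOW(Y) = { 'y' }
  Y → ε: FIRST \ {ε} = { } — this is the only nullable alternative, skip
  Y → id id id: FIRST \ {ε} = { 'id' } — disjoint from FOLLOW(Y)
  Y → Y y y: FIRST \ {ε} = { 'a', 'id', 'y' } — overlaps FOLLOW(Y) on { 'y' }: CONFLICT
  Y → a Y y: FIRST \ {ε} = { 'a' } — disjoint from FOLLOW(Y)
  Y → C C id: FIRST \ {ε} = { 'a', 'id', 'y' } — overlaps FOLLOW(Y) on { 'y' }: CONFLICT

C has no nullable alternative, so no FIRST/FOLLOW check is needed there.

So the grammar has 2 FIRST/FOLLOW conflicts (marked CONFLICT above).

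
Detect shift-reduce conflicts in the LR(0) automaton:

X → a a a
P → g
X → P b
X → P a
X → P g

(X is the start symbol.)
A shift-reduce conflict occurs when an LR(0) state has both:
  - a complete (reduce) item [A → α .] (dot at the end), and
  - a shift item [B → β . c γ] (dot before a terminal).

Augment with X' → X and build the canonical LR(0) collection (I0 = CLOSURE({[X' → . X]}), then GOTO on every symbol after a dot until no new states appear). It has 10 states:
  I0: { [P → . g], [X → . P a], [X → . P b], [X → . P g], [X → . a a a], [X' → . X] }  — shift
  I1: { [X → P . a], [X → P . b], [X → P . g] }  — shift
  I2: { [X' → X .] }  — accept
  I3: { [X → a . a a] }  — shift
  I4: { [P → g .] }  — reduce
  I5: { [X → a a . a] }  — shift
  I6: { [X → a a a .] }  — reduce
  I7: { [X → P a .] }  — reduce
  I8: { [X → P b .] }  — reduce
  I9: { [X → P g .] }  — reduce

No state contains both a complete item and a shift item.

Answer: No shift-reduce conflicts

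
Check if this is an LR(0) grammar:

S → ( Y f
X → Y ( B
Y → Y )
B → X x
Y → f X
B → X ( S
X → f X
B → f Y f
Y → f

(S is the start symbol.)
A grammar is LR(0) if no state in the canonical LR(0) collection has:
  - both a shift item (dot before a terminal) and a complete item (shift-reduce conflict), or
  - two or more complete items (reduce-reduce conflict; the accept item [S' → S .] counts as a complete item here).

Augment with S' → S and build the canonical LR(0) collection (I0 = CLOSURE({[S' → . S]}), then GOTO on every symbol after a dot until no new states appear). It has 20 states:
  I0: { [S → . ( Y f], [S' → . S] }  — shift
  I1: { [S → ( . Y f], [Y → . Y )], [Y → . f X], [Y → . f] }  — shift
  I2: { [S' → S .] }  — accept
  I3: { [S → ( Y . f], [Y → Y . )] }  — shift
  I4: { [X → . Y ( B], [X → . f X], [Y → . Y )], [Y → . f X], [Y → . f], [Y → f . X], [Y → f .] }  — shift, reduce
  I5: { [Y → f X .] }  — reduce
  I6: { [X → Y . ( B], [Y → Y . )] }  — shift
  I7: { [X → . Y ( B], [X → . f X], [X → f . X], [Y → . Y )], [Y → . f X], [Y → . f], [Y → f . X], [Y → f .] }  — shift, reduce
  I8: { [X → f X .], [Y → f X .] }  — 2 reduces
  I9: { [B → . X ( S], [B → . X x], [B → . f Y f], [X → . Y ( B], [X → . f X], [X → Y ( . B], [Y → . Y )], [Y → . f X], [Y → . f] }  — shift
  I10: { [Y → Y ) .] }  — reduce
  I11: { [X → Y ( B .] }  — reduce
  I12: { [B → X . ( S], [B → X . x] }  — shift
  I13: { [B → f . Y f], [X → . Y ( B], [X → . f X], [X → f . X], [Y → . Y )], [Y → . f X], [Y → . f], [Y → f . X], [Y → f .] }  — shift, reduce
  I14: { [B → f Y . f], [X → Y . ( B], [Y → Y . )] }  — shift
  I15: { [B → f Y f .] }  — reduce
  I16: { [B → X ( . S], [S → . ( Y f] }  — shift
  I17: { [B → X x .] }  — reduce
  I18: { [B → X ( S .] }  — reduce
  I19: { [S → ( Y f .] }  — reduce

Conflict in state I4:
  Shift-reduce conflict between [Y → f .] and [X → . f X]
So the grammar is NOT LR(0).

Answer: No. Shift-reduce conflict between [Y → f .] and [X → . f X]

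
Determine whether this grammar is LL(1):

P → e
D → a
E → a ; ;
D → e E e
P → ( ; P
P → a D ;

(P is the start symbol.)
For P:
  PREDICT(P → e) = { 'e' }
  PREDICT(P → '(' ';' P) = { '(' }
  PREDICT(P → a D ';') = { 'a' }
For D:
  PREDICT(D → a) = { 'a' }
  PREDICT(D → e E e) = { 'e' }
E has a single production, so nothing to check there.

All predict sets are disjoint. The grammar IS LL(1).

Answer: Yes, the grammar is LL(1).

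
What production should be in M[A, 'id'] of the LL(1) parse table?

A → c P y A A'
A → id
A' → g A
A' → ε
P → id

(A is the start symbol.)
To find M[A, 'id'], we find productions for A where 'id' is in the predict set (PREDICT(N → α) = (FIRST(α) \ {ε}) ∪ (FOLLOW(N) if α ⇒* ε)).

A → c P y A A': PREDICT = { 'c' }
A → id: PREDICT = { 'id' }
  'id' is in predict set, so this production goes in M[A, 'id']

M[A, 'id'] = A → id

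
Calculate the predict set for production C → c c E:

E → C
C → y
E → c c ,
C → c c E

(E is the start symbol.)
PREDICT(C → c c E) = (FIRST(RHS) \ {ε}) ∪ (FOLLOW(C) if ε ∈ FIRST(RHS), i.e. RHS ⇒* ε)
FIRST(c c E) = { 'c' }
ε ∉ FIRST(c c E), so FOLLOW(C) is not added.
PREDICT(C → c c E) = { 'c' }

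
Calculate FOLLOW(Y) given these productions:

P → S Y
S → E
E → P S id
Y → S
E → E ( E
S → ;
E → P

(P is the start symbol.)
To compute FOLLOW(Y), find every occurrence of Y on a right-hand side N → α Y β: add FIRST(β) \ {ε}, and if β is empty or nullable also add FOLLOW(N). Iterate to a fixed point.

In P → S Y: Y is at the end, add FOLLOW(P)

The FOLLOW sets referred to above (computed the same way, to a fixed point):
  FOLLOW(P) = { $, '(', ';', 'id' }

Taking the union: FOLLOW(Y) = { $, '(', ';', 'id' }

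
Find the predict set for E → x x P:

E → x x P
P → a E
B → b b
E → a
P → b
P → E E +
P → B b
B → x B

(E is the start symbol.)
{ 'x' }

PREDICT(E → x x P) = (FIRST(RHS) \ {ε}) ∪ (FOLLOW(E) if ε ∈ FIRST(RHS), i.e. RHS ⇒* ε)
FIRST(x x P) = { 'x' }
ε ∉ FIRST(x x P), so FOLLOW(E) is not added.
PREDICT(E → x x P) = { 'x' }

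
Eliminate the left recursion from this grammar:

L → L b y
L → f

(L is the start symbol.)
L → f L'
L' → b y L'
L' → ε

L is directly left-recursive. The standard transformation for
  A → A α₁ | ... | A α_m | β₁ | ... | β_n
is
  A  → β₁ A' | ... | β_n A'
  A' → α₁ A' | ... | α_m A' | ε

L → f becomes L → f L'
L → L b y becomes L' → b y L'
Add L' → ε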